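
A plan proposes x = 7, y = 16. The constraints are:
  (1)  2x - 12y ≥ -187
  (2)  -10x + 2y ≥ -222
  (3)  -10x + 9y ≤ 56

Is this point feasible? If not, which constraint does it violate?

not feasible — violates (3)

Constraint (3): -10x + 9y = 74, which is not ≤ 56. All other constraints are satisfied.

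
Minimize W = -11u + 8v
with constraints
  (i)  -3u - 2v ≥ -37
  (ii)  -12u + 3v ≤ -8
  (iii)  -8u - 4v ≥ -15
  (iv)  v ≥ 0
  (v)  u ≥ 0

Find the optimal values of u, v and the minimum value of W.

Feasible corners and W = -11u + 8v:
  (77/72, 29/18) → W = 9/8
  (2/3, 0) → W = -22/3
  (15/8, 0) → W = -165/8

At the optimal vertex, -8u - 4v = -15 and v = 0.
Solving simultaneously gives u = 15/8, v = 0.

u = 15/8, v = 0, minimum W = -165/8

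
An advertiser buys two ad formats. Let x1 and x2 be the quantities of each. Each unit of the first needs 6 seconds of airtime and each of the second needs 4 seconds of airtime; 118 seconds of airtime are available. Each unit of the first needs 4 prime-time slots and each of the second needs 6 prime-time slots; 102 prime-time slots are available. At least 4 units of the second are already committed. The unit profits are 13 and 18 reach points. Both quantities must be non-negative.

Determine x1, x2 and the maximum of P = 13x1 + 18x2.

Vertices and P = 13x1 + 18x2:
  (0, 17) → P = 306
  (0, 4) → P = 72
  (15, 7) → P = 321
  (17, 4) → P = 293

The optimum lies where 6x1 + 4x2 = 118 and 4x1 + 6x2 = 102.
Solving simultaneously gives x1 = 15, x2 = 7.

x1 = 15, x2 = 7, maximum P = 321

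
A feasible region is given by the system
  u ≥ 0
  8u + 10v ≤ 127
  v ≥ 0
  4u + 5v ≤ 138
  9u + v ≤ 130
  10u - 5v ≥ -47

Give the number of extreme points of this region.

5

Intersecting each pair of boundary lines and keeping only the points that satisfy every inequality leaves:
  (0, 0)
  (0, 47/5)
  (1173/82, 103/82)
  (33/28, 823/70)
  (130/9, 0)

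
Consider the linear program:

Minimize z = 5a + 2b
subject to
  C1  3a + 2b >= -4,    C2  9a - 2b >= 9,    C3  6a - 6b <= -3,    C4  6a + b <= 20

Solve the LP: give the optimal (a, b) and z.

a = 10/7, b = 27/14, minimum z = 11

Corner points and z = 5a + 2b:
  (10/7, 27/14) → z = 11
  (7/3, 6) → z = 71/3
  (39/14, 23/7) → z = 41/2

The optimum lies where 9a - 2b = 9 and 6a - 6b = -3.
Solving simultaneously gives a = 10/7, b = 27/14.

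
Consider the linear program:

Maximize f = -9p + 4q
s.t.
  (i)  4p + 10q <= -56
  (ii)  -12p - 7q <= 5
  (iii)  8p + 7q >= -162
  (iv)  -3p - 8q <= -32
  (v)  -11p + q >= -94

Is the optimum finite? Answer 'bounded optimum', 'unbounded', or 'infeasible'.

infeasible

The boundaries 4p + 10q = -56 and -12p - 7q = 5 meet at (171/46, -163/23), but that point violates -3p - 8q ≤ -32. Every candidate vertex is excluded by some other constraint, so the feasible region is empty.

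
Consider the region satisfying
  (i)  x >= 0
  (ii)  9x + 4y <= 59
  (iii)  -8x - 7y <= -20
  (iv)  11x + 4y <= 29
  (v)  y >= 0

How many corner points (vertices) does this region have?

Of the 10 pairwise boundary intersections, those satisfying every inequality are:
  (0, 20/7)
  (0, 29/4)
  (5/2, 0)
  (29/11, 0)

4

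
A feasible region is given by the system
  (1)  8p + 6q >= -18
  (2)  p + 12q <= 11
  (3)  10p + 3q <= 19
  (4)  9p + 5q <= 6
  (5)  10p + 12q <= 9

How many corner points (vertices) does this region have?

The feasible vertices (each the meet of two boundaries and inside every other half-plane) are:
  (-47/15, 53/45)
  (14/3, -83/9)
  (-2/9, 101/108)
  (77/23, -111/23)
  (27/58, 21/58)

5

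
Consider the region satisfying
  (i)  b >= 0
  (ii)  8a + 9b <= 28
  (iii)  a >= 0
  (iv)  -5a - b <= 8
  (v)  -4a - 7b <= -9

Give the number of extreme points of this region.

4

Of the 10 pairwise boundary intersections, those satisfying every inequality are:
  (7/2, 0)
  (9/4, 0)
  (0, 28/9)
  (0, 9/7)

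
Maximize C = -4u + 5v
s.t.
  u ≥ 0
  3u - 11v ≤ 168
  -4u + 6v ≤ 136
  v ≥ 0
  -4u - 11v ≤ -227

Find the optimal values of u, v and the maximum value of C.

u = 0, v = 68/3, maximum C = 340/3

The feasible region is unbounded (it extends along (11, 3), (3, 2)), but C strictly decreases along every unbounded feasible direction, so there is no improving ray and the maximum is attained at a vertex.

The binding constraints are u = 0 and -4u + 6v = 136.
Solving simultaneously gives u = 0, v = 68/3.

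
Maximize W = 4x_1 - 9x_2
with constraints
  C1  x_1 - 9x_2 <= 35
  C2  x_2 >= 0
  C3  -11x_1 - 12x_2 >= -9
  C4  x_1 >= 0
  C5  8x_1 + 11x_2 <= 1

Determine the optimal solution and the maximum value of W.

Corner points and W = 4x_1 - 9x_2:
  (0, 0) → W = 0
  (1/8, 0) → W = 1/2
  (0, 1/11) → W = -9/11

x_1 = 1/8, x_2 = 0, maximum W = 1/2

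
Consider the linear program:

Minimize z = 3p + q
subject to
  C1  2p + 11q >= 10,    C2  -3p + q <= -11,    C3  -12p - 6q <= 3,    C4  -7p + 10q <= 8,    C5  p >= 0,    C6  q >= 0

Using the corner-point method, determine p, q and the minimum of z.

The feasible region is unbounded (it extends along (10, 7), (1, 0)), but z strictly increases along every unbounded feasible direction, so there is no improving ray and the minimum is attained at a vertex.

p = 131/35, q = 8/35, minimum z = 401/35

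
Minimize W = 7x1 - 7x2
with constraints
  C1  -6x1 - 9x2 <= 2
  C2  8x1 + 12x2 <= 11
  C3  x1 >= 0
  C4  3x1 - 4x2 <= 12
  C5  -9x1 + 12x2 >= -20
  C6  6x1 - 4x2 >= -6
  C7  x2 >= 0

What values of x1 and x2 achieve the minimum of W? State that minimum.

x1 = 0, x2 = 11/12, minimum W = -77/12

Vertices and W = 7x1 - 7x2:
  (0, 11/12) → W = -77/12
  (11/8, 0) → W = 77/8
  (0, 0) → W = 0

The binding constraints are 8x1 + 12x2 = 11 and x1 = 0.
Solving simultaneously gives x1 = 0, x2 = 11/12.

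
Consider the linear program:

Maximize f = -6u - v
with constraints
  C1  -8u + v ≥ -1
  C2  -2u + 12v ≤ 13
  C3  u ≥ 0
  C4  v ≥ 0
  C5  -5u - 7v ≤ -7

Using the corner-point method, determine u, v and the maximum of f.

Corner points and f = -6u - v:
  (25/94, 53/47) → f = -128/47
  (14/61, 51/61) → f = -135/61
  (0, 13/12) → f = -13/12
  (0, 1) → f = -1

u = 0, v = 1, maximum f = -1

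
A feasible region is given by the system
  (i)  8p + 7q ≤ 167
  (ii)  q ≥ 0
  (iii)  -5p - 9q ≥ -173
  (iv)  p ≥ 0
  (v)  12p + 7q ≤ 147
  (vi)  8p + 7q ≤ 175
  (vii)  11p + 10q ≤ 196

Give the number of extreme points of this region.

Intersecting each pair of boundary lines and keeping only the points that satisfy every inequality leaves:
  (0, 0)
  (49/4, 0)
  (0, 173/9)
  (34/49, 923/49)
  (98/43, 735/43)

5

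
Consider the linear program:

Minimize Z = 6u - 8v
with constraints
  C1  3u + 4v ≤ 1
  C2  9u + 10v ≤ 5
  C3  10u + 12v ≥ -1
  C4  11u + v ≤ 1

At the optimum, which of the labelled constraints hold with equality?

Feasible corners and Z = 6u - 8v:
  (-4, 13/4) → Z = -50
  (3/41, 8/41) → Z = -46/41
  (13/122, -21/122) → Z = 123/61

The minimum is at (-4, 13/4). Substituting into each constraint, equality holds for C1 and C3; the remaining constraints have slack.

C1 and C3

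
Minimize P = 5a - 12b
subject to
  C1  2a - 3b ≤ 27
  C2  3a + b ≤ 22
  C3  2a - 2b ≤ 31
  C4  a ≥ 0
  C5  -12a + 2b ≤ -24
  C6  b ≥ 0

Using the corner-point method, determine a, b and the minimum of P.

Corner points and P = 5a - 12b:
  (34/9, 32/3) → P = -982/9
  (22/3, 0) → P = 110/3
  (2, 0) → P = 10

The optimum lies where 3a + b = 22 and -12a + 2b = -24.
Solving simultaneously gives a = 34/9, b = 32/3.

a = 34/9, b = 32/3, minimum P = -982/9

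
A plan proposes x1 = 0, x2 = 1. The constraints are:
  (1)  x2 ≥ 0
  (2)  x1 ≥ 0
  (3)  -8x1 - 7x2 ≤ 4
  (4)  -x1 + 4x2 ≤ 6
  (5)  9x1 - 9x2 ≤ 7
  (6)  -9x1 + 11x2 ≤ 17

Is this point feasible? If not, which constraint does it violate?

(1): 1 ≥ 0 ✓
(2): 0 ≥ 0 ✓
(3): -7 ≤ 4 ✓
(4): 4 ≤ 6 ✓
(5): -9 ≤ 7 ✓
(6): 11 ≤ 17 ✓

feasible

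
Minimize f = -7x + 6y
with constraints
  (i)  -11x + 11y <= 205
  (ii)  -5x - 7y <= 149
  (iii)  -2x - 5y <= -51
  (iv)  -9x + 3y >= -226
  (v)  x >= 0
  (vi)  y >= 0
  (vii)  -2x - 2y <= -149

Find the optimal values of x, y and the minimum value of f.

Vertices and f = -7x + 6y:
  (3101/66, 4331/66) → f = 389/6
  (1229/44, 2049/44) → f = 3691/44
  (899/24, 889/24) → f = -959/24

The optimum lies where -9x + 3y = -226 and -2x - 2y = -149.
Solving simultaneously gives x = 899/24, y = 889/24.

x = 899/24, y = 889/24, minimum f = -959/24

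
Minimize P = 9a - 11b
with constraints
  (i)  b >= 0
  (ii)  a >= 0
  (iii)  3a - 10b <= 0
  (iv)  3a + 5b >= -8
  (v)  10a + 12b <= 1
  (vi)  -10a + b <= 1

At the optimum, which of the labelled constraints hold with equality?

Extreme points and P = 9a - 11b:
  (0, 0) → P = 0
  (0, 1/12) → P = -11/12
  (5/68, 3/136) → P = 57/136

The minimum is at (0, 1/12). Substituting into each constraint, equality holds for (ii) and (v); the remaining constraints have slack.

(ii) and (v)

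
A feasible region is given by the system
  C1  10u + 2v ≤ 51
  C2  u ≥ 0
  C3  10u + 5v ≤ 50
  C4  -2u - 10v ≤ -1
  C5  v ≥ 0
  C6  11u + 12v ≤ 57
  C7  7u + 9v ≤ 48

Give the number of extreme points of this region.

5

The feasible vertices (each the meet of two boundaries and inside every other half-plane) are:
  (0, 1/10)
  (0, 19/4)
  (5, 0)
  (63/13, 4/13)
  (1/2, 0)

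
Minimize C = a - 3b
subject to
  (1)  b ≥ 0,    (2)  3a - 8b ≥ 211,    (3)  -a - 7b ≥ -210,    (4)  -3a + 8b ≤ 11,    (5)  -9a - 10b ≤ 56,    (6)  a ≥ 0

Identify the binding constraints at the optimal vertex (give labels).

(2) and (3)

Feasible corners and C = a - 3b:
  (211/3, 0) → C = 211/3
  (210, 0) → C = 210
  (3157/29, 419/29) → C = 1900/29

The minimum is at (3157/29, 419/29). Substituting into each constraint, equality holds for (2) and (3); the remaining constraints have slack.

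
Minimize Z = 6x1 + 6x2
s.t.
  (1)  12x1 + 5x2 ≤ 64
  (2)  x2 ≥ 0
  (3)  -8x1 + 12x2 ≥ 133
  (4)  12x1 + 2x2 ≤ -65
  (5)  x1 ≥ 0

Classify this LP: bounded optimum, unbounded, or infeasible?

infeasible

The boundaries 12x1 + 5x2 = 64 and -8x1 + 12x2 = 133 meet at (103/184, 527/46), but that point violates 12x1 + 2x2 ≤ -65. Every candidate vertex is excluded by some other constraint, so the feasible region is empty.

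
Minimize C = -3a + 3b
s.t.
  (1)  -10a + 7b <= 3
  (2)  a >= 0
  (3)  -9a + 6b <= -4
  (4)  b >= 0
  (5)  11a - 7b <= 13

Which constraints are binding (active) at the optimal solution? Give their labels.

(4) and (5)

Feasible corners and C = -3a + 3b:
  (46/3, 67/3) → C = 21
  (16, 163/7) → C = 153/7
  (4/9, 0) → C = -4/3
  (13/11, 0) → C = -39/11

The minimum is at (13/11, 0). Substituting into each constraint, equality holds for (4) and (5); the remaining constraints have slack.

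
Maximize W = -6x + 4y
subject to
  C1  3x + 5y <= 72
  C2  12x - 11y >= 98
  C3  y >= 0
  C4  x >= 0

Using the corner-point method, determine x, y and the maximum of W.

x = 49/6, y = 0, maximum W = -49

Feasible corners and W = -6x + 4y:
  (1282/93, 190/31) → W = -1804/31
  (24, 0) → W = -144
  (49/6, 0) → W = -49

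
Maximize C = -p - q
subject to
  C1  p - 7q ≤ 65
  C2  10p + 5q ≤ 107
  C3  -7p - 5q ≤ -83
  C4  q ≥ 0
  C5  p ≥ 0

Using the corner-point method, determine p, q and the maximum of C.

p = 8, q = 27/5, maximum C = -67/5

Feasible corners and C = -p - q:
  (8, 27/5) → C = -67/5
  (0, 107/5) → C = -107/5
  (0, 83/5) → C = -83/5

The optimum lies where 10p + 5q = 107 and -7p - 5q = -83.
Solving simultaneously gives p = 8, q = 27/5.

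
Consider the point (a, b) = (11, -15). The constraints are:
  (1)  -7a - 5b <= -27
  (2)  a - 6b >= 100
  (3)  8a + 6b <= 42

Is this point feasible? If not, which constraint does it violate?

not feasible — violates (1)

Constraint (1): -7a - 5b = -2, which is not ≤ -27. All other constraints are satisfied.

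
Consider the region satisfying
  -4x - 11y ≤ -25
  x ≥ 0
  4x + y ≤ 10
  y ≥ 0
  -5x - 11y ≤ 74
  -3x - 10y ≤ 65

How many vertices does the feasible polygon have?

3

The feasible vertices (each the meet of two boundaries and inside every other half-plane) are:
  (0, 25/11)
  (17/8, 3/2)
  (0, 10)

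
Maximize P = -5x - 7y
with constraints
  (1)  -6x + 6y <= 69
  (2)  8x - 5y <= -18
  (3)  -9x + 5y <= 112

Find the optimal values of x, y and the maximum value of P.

x = -94, y = -734/5, maximum P = 7488/5

Feasible corners and P = -5x - 7y:
  (79/6, 74/3) → P = -477/2
  (-109/8, -17/8) → P = 83
  (-94, -734/5) → P = 7488/5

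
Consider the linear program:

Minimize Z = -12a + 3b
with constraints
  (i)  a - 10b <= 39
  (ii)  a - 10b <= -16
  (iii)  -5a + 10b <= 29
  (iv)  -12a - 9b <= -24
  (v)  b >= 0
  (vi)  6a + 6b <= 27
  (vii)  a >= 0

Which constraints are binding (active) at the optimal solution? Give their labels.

Feasible corners and Z = -12a + 3b:
  (32/43, 72/43) → Z = -168/43
  (29/11, 41/22) → Z = -573/22
  (16/15, 103/30) → Z = -5/2
  (0, 29/10) → Z = 87/10
  (0, 8/3) → Z = 8

The minimum is at (29/11, 41/22). Substituting into each constraint, equality holds for (ii) and (vi); the remaining constraints have slack.

(ii) and (vi)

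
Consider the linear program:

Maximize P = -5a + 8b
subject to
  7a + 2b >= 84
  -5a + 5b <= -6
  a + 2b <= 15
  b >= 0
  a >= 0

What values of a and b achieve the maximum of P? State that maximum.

Vertices and P = -5a + 8b:
  (23/2, 7/4) → P = -87/2
  (12, 0) → P = -60
  (15, 0) → P = -75

a = 23/2, b = 7/4, maximum P = -87/2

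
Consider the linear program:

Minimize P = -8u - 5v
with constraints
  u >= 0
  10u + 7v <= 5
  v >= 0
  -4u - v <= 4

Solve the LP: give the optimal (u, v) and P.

Corner points and P = -8u - 5v:
  (0, 5/7) → P = -25/7
  (0, 0) → P = 0
  (1/2, 0) → P = -4

The optimum lies where 10u + 7v = 5 and v = 0.
Solving simultaneously gives u = 1/2, v = 0.

u = 1/2, v = 0, minimum P = -4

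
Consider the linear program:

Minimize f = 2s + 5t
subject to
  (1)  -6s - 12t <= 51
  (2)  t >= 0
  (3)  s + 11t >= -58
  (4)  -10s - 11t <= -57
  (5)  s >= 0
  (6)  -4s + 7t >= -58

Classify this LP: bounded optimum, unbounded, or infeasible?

bounded optimum

Feasible corners and f = 2s + 5t:
  (57/10, 0) → f = 57/5
  (29/2, 0) → f = 29
  (0, 57/11) → f = 285/11
The feasible region has finitely many vertices and no improving ray; the minimum is 57/5 at (57/10, 0).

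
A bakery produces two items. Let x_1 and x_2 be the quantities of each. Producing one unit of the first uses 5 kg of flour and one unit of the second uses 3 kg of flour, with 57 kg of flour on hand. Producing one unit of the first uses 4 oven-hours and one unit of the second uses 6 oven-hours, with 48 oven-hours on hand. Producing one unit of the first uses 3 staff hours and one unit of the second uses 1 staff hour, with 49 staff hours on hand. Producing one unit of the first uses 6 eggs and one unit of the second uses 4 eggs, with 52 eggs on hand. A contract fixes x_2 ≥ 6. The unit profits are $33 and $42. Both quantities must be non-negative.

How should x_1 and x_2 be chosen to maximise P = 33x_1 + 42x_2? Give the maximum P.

x_1 = 3, x_2 = 6, maximum P = 351

Vertices and P = 33x_1 + 42x_2:
  (0, 8) → P = 336
  (0, 6) → P = 252
  (3, 6) → P = 351

The optimum lies where 4x_1 + 6x_2 = 48 and x_2 = 6.
Solving simultaneously gives x_1 = 3, x_2 = 6.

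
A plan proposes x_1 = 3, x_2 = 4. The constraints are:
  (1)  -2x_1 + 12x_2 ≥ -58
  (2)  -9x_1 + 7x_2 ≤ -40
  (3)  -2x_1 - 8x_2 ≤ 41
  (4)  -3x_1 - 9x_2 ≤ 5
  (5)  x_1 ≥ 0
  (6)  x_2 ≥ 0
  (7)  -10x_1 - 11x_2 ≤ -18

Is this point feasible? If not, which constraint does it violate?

Constraint (2): -9x_1 + 7x_2 = 1, which is not ≤ -40. All other constraints are satisfied.

not feasible — violates (2)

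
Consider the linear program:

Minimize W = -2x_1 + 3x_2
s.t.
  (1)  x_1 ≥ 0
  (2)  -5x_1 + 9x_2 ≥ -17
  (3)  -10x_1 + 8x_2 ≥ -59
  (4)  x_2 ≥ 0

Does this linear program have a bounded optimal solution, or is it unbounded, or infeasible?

bounded optimum

Feasible corners and W = -2x_1 + 3x_2:
  (0, 0) → W = 0
  (79/10, 5/2) → W = -83/10
  (17/5, 0) → W = -34/5
The feasible region has finitely many vertices and no improving ray; the minimum is -83/10 at (79/10, 5/2).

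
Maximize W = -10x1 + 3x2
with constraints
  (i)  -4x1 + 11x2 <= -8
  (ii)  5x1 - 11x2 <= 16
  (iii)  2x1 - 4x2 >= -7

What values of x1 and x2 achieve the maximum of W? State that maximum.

x1 = -141/2, x2 = -67/2, maximum W = 1209/2

Extreme points and W = -10x1 + 3x2:
  (8, 24/11) → W = -808/11
  (-109/6, -22/3) → W = 479/3
  (-141/2, -67/2) → W = 1209/2

The optimum lies where 5x1 - 11x2 = 16 and 2x1 - 4x2 = -7.
Solving simultaneously gives x1 = -141/2, x2 = -67/2.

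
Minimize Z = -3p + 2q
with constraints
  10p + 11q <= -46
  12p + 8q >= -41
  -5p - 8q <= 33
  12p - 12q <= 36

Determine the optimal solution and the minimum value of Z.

p = -13/21, q = -76/21, minimum Z = -113/21

Corner points and Z = -3p + 2q:
  (-83/52, -71/26) → Z = -35/52
  (-13/21, -76/21) → Z = -113/21
  (-8/7, -191/56) → Z = -95/28
  (-9/13, -48/13) → Z = -69/13

At the optimal vertex, 10p + 11q = -46 and 12p - 12q = 36.
Solving simultaneously gives p = -13/21, q = -76/21.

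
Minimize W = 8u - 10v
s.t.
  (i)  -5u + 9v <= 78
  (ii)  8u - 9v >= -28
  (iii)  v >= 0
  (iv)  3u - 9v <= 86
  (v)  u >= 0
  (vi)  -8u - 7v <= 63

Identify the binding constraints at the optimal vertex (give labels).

Corner points and W = 8u - 10v:
  (50/3, 484/27) → W = -1240/27
  (0, 28/9) → W = -280/9
  (86/3, 0) → W = 688/3
  (0, 0) → W = 0
The feasible region is unbounded (it extends along (3, 1), (9, 5)), but W strictly increases along every unbounded feasible direction, so there is no improving ray and the minimum is attained at a vertex.

The minimum is at (50/3, 484/27). Substituting into each constraint, equality holds for (i) and (ii); the remaining constraints have slack.

(i) and (ii)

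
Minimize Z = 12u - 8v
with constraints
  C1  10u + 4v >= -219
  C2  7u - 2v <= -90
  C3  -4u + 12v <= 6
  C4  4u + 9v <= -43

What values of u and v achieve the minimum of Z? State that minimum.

Feasible corners and Z = 12u - 8v:
  (-133/8, -211/16) → Z = -94
  (-39/2, -6) → Z = -186
  (-267/19, -159/38) → Z = -2568/19

At the optimal vertex, 10u + 4v = -219 and -4u + 12v = 6.
Solving simultaneously gives u = -39/2, v = -6.

u = -39/2, v = -6, minimum Z = -186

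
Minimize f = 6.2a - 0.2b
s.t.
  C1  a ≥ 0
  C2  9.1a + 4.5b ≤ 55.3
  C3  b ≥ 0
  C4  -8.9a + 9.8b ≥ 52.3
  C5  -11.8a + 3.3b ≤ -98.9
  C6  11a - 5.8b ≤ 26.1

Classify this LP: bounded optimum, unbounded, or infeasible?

The boundaries a = 0 and 9.1a + 4.5b = 55.3 meet at (0, 553/45), but that point violates -11.8a + 3.3b ≤ -98.9. Every candidate vertex is excluded by some other constraint, so the feasible region is empty.

infeasible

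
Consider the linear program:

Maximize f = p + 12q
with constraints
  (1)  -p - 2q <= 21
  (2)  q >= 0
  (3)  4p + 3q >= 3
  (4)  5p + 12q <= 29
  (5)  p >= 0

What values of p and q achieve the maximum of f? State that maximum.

Feasible corners and f = p + 12q:
  (3/4, 0) → f = 3/4
  (29/5, 0) → f = 29/5
  (0, 1) → f = 12
  (0, 29/12) → f = 29

At the optimal vertex, 5p + 12q = 29 and p = 0.
Solving simultaneously gives p = 0, q = 29/12.

p = 0, q = 29/12, maximum f = 29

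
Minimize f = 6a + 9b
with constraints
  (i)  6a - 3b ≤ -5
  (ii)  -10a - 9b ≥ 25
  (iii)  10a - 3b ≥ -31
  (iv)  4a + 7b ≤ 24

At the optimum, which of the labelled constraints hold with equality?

Extreme points and f = 6a + 9b:
  (-10/7, -25/21) → f = -135/7
  (-13/2, -34/3) → f = -141
  (-59/20, 1/2) → f = -66/5

The minimum is at (-13/2, -34/3). Substituting into each constraint, equality holds for (i) and (iii); the remaining constraints have slack.

(i) and (iii)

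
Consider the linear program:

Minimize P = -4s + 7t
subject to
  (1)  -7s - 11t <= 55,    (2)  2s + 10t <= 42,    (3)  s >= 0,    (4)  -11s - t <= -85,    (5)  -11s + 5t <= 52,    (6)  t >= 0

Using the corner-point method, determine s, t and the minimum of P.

s = 21, t = 0, minimum P = -84

Vertices and P = -4s + 7t:
  (202/27, 73/27) → P = -11
  (21, 0) → P = -84
  (85/11, 0) → P = -340/11

The optimum lies where 2s + 10t = 42 and t = 0.
Solving simultaneously gives s = 21, t = 0.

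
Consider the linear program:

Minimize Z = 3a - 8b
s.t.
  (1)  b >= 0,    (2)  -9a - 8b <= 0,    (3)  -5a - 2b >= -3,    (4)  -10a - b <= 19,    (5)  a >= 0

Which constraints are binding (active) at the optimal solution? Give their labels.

(3) and (5)

Extreme points and Z = 3a - 8b:
  (0, 0) → Z = 0
  (3/5, 0) → Z = 9/5
  (0, 3/2) → Z = -12

The minimum is at (0, 3/2). Substituting into each constraint, equality holds for (3) and (5); the remaining constraints have slack.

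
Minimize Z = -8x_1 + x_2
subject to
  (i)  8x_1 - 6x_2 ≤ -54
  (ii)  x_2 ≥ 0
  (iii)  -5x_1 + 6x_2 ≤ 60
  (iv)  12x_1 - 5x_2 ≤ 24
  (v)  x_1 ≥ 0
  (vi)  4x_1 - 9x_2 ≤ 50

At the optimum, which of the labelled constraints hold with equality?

(i) and (iii)

Corner points and Z = -8x_1 + x_2:
  (2, 35/3) → Z = -13/3
  (0, 9) → Z = 9
  (0, 10) → Z = 10

The minimum is at (2, 35/3). Substituting into each constraint, equality holds for (i) and (iii); the remaining constraints have slack.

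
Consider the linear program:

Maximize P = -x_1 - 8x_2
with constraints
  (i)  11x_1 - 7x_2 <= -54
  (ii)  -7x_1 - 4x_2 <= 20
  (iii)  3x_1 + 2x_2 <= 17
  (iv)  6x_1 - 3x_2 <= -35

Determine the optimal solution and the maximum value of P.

x_1 = -40/9, x_2 = 25/9, maximum P = -160/9

Vertices and P = -x_1 - 8x_2:
  (-54, 179/2) → P = -662
  (-40/9, 25/9) → P = -160/9
  (-19/21, 69/7) → P = -1637/21

The binding constraints are -7x_1 - 4x_2 = 20 and 6x_1 - 3x_2 = -35.
Solving simultaneously gives x_1 = -40/9, x_2 = 25/9.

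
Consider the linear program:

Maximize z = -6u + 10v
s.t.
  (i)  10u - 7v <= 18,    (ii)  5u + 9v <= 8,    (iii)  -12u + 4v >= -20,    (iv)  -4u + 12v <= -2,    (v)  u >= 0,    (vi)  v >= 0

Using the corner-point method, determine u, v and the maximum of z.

u = 1/2, v = 0, maximum z = -3

The binding constraints are -4u + 12v = -2 and v = 0.
Solving simultaneously gives u = 1/2, v = 0.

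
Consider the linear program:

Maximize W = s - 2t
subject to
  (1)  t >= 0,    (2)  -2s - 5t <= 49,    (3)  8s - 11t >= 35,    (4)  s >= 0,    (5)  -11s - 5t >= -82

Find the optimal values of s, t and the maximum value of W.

s = 82/11, t = 0, maximum W = 82/11

Extreme points and W = s - 2t:
  (35/8, 0) → W = 35/8
  (82/11, 0) → W = 82/11
  (1077/161, 271/161) → W = 535/161

At the optimal vertex, t = 0 and -11s - 5t = -82.
Solving simultaneously gives s = 82/11, t = 0.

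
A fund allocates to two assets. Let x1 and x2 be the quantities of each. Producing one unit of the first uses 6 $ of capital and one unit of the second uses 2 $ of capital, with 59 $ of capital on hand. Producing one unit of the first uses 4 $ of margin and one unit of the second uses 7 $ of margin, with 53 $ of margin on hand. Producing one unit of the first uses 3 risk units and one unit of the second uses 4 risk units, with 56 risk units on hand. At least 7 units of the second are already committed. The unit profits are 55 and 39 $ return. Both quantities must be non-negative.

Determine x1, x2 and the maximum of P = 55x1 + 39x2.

x1 = 1, x2 = 7, maximum P = 328

At the optimal vertex, 4x1 + 7x2 = 53 and x2 = 7.
Solving simultaneously gives x1 = 1, x2 = 7.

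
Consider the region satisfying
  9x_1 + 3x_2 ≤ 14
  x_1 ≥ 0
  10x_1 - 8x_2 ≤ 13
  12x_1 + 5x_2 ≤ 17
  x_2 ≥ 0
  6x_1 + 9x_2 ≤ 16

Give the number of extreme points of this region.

5

Intersecting each pair of boundary lines and keeping only the points that satisfy every inequality leaves:
  (0, 0)
  (0, 16/9)
  (201/146, 7/73)
  (13/10, 0)
  (73/78, 15/13)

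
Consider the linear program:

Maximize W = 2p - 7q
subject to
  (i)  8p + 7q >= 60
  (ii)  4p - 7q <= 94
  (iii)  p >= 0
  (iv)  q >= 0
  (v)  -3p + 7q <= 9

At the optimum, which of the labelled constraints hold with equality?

(ii) and (iv)

Vertices and W = 2p - 7q:
  (15/2, 0) → W = 15
  (51/11, 36/11) → W = -150/11
  (47/2, 0) → W = 47
  (103, 318/7) → W = -112

The maximum is at (47/2, 0). Substituting into each constraint, equality holds for (ii) and (iv); the remaining constraints have slack.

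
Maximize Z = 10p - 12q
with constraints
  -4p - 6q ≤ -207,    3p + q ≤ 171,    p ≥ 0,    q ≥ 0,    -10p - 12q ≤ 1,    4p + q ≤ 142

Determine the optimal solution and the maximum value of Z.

Corner points and Z = 10p - 12q:
  (0, 69/2) → Z = -414
  (129/4, 13) → Z = 333/2
  (0, 142) → Z = -1704

At the optimal vertex, -4p - 6q = -207 and 4p + q = 142.
Solving simultaneously gives p = 129/4, q = 13.

p = 129/4, q = 13, maximum Z = 333/2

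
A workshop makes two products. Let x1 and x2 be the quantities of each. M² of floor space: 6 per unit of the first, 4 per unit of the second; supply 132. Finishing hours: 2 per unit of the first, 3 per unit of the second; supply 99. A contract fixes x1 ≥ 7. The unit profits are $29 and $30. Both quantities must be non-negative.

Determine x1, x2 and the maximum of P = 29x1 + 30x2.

Extreme points and P = 29x1 + 30x2:
  (22, 0) → P = 638
  (7, 0) → P = 203
  (7, 45/2) → P = 878

The binding constraints are 6x1 + 4x2 = 132 and x1 = 7.
Solving simultaneously gives x1 = 7, x2 = 45/2.

x1 = 7, x2 = 45/2, maximum P = 878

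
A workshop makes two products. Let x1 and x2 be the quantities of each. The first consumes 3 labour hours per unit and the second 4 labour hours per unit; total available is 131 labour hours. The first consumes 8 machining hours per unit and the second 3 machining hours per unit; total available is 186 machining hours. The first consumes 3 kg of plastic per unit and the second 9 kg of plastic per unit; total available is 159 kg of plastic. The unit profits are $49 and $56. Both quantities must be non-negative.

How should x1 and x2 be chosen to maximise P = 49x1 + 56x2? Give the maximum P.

Vertices and P = 49x1 + 56x2:
  (0, 0) → P = 0
  (0, 53/3) → P = 2968/3
  (93/4, 0) → P = 4557/4
  (19, 34/3) → P = 4697/3

The optimum lies where 8x1 + 3x2 = 186 and 3x1 + 9x2 = 159.
Solving simultaneously gives x1 = 19, x2 = 34/3.

x1 = 19, x2 = 34/3, maximum P = 4697/3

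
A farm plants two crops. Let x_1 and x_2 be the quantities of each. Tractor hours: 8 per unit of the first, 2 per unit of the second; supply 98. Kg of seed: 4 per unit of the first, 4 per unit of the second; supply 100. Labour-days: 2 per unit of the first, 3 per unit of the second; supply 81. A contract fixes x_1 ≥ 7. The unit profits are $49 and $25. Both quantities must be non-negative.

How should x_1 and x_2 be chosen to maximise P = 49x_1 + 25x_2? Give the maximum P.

x_1 = 8, x_2 = 17, maximum P = 817

Corner points and P = 49x_1 + 25x_2:
  (49/4, 0) → P = 2401/4
  (7, 0) → P = 343
  (8, 17) → P = 817
  (7, 18) → P = 793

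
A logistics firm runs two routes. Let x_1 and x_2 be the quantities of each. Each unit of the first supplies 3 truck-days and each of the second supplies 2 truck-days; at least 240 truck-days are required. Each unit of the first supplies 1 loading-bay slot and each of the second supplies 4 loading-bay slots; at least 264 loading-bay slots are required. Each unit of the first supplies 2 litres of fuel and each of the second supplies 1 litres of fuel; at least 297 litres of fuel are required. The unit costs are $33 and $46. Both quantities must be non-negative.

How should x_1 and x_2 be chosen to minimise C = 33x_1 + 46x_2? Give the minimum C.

x_1 = 132, x_2 = 33, minimum C = 5874

Corner points and C = 33x_1 + 46x_2:
  (0, 297) → C = 13662
  (264, 0) → C = 8712
  (132, 33) → C = 5874
The feasible region is unbounded (it extends along (0, 1), (1, 0)), but C strictly increases along every unbounded feasible direction, so there is no improving ray and the minimum is attained at a vertex.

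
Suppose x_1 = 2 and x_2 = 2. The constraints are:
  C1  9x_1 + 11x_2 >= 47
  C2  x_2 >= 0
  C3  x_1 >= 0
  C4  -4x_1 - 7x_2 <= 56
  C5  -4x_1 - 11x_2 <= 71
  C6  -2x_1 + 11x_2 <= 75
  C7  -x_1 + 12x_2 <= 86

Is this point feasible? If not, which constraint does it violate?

Constraint C1: 9x_1 + 11x_2 = 40, which is not ≥ 47. All other constraints are satisfied.

not feasible — violates C1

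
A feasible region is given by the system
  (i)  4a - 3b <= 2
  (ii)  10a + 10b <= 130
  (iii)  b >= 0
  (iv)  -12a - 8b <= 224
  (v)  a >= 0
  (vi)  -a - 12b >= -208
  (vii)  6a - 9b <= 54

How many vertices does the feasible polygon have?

4

Of the 21 pairwise boundary intersections, those satisfying every inequality are:
  (41/7, 50/7)
  (1/2, 0)
  (0, 13)
  (0, 0)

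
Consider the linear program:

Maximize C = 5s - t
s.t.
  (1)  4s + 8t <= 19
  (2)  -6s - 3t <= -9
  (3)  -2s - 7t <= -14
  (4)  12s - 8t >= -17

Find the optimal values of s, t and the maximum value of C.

s = 7/4, t = 3/2, maximum C = 29/4

Feasible corners and C = 5s - t:
  (5/12, 13/6) → C = -1/12
  (7/4, 3/2) → C = 29/4
  (7/12, 11/6) → C = 13/12

At the optimal vertex, 4s + 8t = 19 and -2s - 7t = -14.
Solving simultaneously gives s = 7/4, t = 3/2.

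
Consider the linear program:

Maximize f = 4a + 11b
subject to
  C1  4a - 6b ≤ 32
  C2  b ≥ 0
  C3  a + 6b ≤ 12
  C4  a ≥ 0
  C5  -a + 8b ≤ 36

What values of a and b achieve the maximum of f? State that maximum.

a = 44/5, b = 8/15, maximum f = 616/15

Extreme points and f = 4a + 11b:
  (8, 0) → f = 32
  (44/5, 8/15) → f = 616/15
  (0, 0) → f = 0
  (0, 2) → f = 22

The binding constraints are 4a - 6b = 32 and a + 6b = 12.
Solving simultaneously gives a = 44/5, b = 8/15.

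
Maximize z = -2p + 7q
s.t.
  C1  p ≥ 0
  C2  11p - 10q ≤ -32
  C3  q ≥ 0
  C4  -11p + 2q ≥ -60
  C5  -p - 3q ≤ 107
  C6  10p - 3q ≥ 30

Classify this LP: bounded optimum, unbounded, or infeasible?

bounded optimum

Extreme points and z = -2p + 7q:
  (83/11, 23/2) → z = 1439/22
  (396/67, 650/67) → z = 3758/67
  (120/13, 270/13) → z = 1650/13
The feasible region has finitely many vertices and no improving ray; the maximum is 1650/13 at (120/13, 270/13).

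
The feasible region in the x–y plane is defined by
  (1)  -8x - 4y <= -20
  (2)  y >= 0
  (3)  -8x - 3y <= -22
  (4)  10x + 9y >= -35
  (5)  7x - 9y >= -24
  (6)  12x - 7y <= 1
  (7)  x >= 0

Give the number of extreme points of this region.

3

Intersecting each pair of boundary lines and keeping only the points that satisfy every inequality leaves:
  (42/31, 346/93)
  (157/92, 64/23)
  (3, 5)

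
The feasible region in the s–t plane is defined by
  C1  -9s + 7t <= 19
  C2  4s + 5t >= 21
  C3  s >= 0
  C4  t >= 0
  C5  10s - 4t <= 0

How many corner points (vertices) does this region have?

Pairwise boundary intersections that survive every other constraint:
  (52/73, 265/73)
  (38/17, 95/17)
  (14/11, 35/11)

3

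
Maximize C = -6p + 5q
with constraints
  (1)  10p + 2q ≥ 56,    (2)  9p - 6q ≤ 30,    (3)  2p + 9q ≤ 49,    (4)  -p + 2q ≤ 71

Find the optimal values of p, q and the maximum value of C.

p = 203/43, q = 189/43, maximum C = -273/43

Extreme points and C = -6p + 5q:
  (66/13, 34/13) → C = -226/13
  (203/43, 189/43) → C = -273/43
  (188/31, 127/31) → C = -493/31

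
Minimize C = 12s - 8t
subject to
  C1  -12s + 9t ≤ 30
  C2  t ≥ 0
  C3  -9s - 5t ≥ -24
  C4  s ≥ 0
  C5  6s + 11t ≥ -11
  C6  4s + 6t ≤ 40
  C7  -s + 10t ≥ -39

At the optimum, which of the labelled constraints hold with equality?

Corner points and C = 12s - 8t:
  (22/47, 186/47) → C = -1224/47
  (0, 10/3) → C = -80/3
  (8/3, 0) → C = 32
  (0, 0) → C = 0

The minimum is at (0, 10/3). Substituting into each constraint, equality holds for C1 and C4; the remaining constraints have slack.

C1 and C4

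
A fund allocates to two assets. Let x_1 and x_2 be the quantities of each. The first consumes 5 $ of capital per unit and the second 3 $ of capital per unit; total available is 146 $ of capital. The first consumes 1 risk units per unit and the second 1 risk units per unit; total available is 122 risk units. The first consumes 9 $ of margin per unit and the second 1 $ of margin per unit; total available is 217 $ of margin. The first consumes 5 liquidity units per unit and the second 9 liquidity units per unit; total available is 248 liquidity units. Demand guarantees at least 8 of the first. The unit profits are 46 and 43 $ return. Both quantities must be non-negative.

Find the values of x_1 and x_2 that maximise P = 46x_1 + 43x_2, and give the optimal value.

Vertices and P = 46x_1 + 43x_2:
  (217/9, 0) → P = 9982/9
  (8, 0) → P = 368
  (505/22, 229/22) → P = 3007/2
  (19, 17) → P = 1605
  (8, 208/9) → P = 12256/9

At the optimal vertex, 5x_1 + 3x_2 = 146 and 5x_1 + 9x_2 = 248.
Solving simultaneously gives x_1 = 19, x_2 = 17.

x_1 = 19, x_2 = 17, maximum P = 1605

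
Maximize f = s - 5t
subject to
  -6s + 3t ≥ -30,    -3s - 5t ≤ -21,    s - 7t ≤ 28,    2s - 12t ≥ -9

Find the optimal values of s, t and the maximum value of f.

Corner points and f = s - 5t:
  (71/13, 12/13) → f = 11/13
  (129/22, 19/11) → f = -61/22
  (9/2, 3/2) → f = -3

s = 71/13, t = 12/13, maximum f = 11/13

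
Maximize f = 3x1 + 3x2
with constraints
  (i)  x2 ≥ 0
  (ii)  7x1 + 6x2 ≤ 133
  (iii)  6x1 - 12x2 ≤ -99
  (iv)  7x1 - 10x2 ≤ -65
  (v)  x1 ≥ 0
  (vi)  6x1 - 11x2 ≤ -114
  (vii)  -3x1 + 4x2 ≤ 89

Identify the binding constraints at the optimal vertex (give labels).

Corner points and f = 3x1 + 3x2:
  (0, 133/6) → f = 133/2
  (779/113, 1596/113) → f = 7125/113
  (0, 114/11) → f = 342/11

The maximum is at (0, 133/6). Substituting into each constraint, equality holds for (ii) and (v); the remaining constraints have slack.

(ii) and (v)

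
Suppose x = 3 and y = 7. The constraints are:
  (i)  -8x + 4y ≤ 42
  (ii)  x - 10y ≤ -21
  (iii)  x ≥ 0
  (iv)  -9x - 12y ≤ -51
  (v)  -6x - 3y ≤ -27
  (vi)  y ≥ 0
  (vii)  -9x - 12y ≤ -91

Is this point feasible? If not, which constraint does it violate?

feasible

(i): 4 ≤ 42 ✓
(ii): -67 ≤ -21 ✓
(iii): 3 ≥ 0 ✓
(iv): -111 ≤ -51 ✓
(v): -39 ≤ -27 ✓
(vi): 7 ≥ 0 ✓
(vii): -111 ≤ -91 ✓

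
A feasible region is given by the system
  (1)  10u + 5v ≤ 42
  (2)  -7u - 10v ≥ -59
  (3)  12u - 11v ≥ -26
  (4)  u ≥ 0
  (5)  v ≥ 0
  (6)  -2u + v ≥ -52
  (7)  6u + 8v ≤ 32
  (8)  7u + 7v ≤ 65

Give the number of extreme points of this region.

Of the 28 pairwise boundary intersections, those satisfying every inequality are:
  (21/5, 0)
  (88/25, 34/25)
  (0, 26/11)
  (8/9, 10/3)
  (0, 0)

5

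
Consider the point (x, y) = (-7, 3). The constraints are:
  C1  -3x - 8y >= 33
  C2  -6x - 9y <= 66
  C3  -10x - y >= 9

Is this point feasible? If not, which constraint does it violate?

not feasible — violates C1

Constraint C1: -3x - 8y = -3, which is not ≥ 33. All other constraints are satisfied.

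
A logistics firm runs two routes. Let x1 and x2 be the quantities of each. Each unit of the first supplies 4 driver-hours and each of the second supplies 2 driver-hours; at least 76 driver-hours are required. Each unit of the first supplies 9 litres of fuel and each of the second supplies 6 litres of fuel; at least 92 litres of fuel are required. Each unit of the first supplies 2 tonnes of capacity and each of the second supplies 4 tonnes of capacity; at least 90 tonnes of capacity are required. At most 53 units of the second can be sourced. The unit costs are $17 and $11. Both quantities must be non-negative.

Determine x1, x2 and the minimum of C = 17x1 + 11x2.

x1 = 31/3, x2 = 52/3, minimum C = 1099/3

The feasible region is unbounded (it extends along (1, 0)), but C strictly increases along every unbounded feasible direction, so there is no improving ray and the minimum is attained at a vertex.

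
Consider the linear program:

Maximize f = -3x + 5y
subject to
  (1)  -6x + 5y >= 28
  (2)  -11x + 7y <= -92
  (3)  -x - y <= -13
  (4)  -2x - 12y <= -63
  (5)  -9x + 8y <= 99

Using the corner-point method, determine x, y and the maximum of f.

x = 271/3, y = 114, maximum f = 299

Vertices and f = -3x + 5y:
  (656/13, 860/13) → f = 2332/13
  (271/3, 114) → f = 299
  (1429/25, 1917/25) → f = 5298/25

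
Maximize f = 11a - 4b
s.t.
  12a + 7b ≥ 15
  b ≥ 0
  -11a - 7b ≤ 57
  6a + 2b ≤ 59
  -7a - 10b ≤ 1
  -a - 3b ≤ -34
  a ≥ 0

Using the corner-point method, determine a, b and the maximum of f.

a = 109/16, b = 145/16, maximum f = 619/16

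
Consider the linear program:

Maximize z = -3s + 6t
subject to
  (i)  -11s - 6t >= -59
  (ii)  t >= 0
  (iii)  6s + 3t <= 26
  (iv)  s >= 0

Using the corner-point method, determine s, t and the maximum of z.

Vertices and z = -3s + 6t:
  (13/3, 0) → z = -13
  (0, 0) → z = 0
  (0, 26/3) → z = 52

The binding constraints are 6s + 3t = 26 and s = 0.
Solving simultaneously gives s = 0, t = 26/3.

s = 0, t = 26/3, maximum z = 52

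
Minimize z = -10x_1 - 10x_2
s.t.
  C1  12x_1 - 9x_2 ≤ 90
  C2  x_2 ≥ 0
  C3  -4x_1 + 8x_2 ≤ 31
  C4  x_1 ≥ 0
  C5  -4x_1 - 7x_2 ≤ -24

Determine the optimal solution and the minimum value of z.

Corner points and z = -10x_1 - 10x_2:
  (15/2, 0) → z = -75
  (333/20, 61/5) → z = -577/2
  (6, 0) → z = -60
  (0, 31/8) → z = -155/4
  (0, 24/7) → z = -240/7

The optimum lies where 12x_1 - 9x_2 = 90 and -4x_1 + 8x_2 = 31.
Solving simultaneously gives x_1 = 333/20, x_2 = 61/5.

x_1 = 333/20, x_2 = 61/5, minimum z = -577/2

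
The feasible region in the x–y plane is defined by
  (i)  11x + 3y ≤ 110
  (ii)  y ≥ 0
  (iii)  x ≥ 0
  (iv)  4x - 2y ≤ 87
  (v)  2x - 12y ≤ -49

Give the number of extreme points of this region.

3

The feasible vertices (each the meet of two boundaries and inside every other half-plane) are:
  (0, 110/3)
  (17/2, 11/2)
  (0, 49/12)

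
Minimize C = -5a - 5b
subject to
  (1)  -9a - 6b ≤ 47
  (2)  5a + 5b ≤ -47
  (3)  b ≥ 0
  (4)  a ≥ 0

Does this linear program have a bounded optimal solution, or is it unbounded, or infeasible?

The boundaries -9a - 6b = 47 and 5a + 5b = -47 meet at (47/15, -188/15), but that point violates b ≥ 0. Every candidate vertex is excluded by some other constraint, so the feasible region is empty.

infeasible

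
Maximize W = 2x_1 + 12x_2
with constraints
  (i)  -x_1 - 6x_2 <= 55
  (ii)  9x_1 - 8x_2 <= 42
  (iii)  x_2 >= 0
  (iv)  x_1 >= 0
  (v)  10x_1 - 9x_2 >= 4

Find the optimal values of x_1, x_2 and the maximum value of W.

Vertices and W = 2x_1 + 12x_2:
  (14/3, 0) → W = 28/3
  (346, 384) → W = 5300
  (2/5, 0) → W = 4/5

The binding constraints are 9x_1 - 8x_2 = 42 and 10x_1 - 9x_2 = 4.
Solving simultaneously gives x_1 = 346, x_2 = 384.

x_1 = 346, x_2 = 384, maximum W = 5300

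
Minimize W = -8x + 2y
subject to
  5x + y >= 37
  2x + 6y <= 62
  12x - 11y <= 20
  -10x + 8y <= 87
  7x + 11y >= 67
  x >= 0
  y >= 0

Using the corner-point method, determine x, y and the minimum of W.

Extreme points and W = -8x + 2y:
  (40/7, 59/7) → W = -202/7
  (427/67, 344/67) → W = -2728/67
  (401/47, 352/47) → W = -2504/47

The optimum lies where 2x + 6y = 62 and 12x - 11y = 20.
Solving simultaneously gives x = 401/47, y = 352/47.

x = 401/47, y = 352/47, minimum W = -2504/47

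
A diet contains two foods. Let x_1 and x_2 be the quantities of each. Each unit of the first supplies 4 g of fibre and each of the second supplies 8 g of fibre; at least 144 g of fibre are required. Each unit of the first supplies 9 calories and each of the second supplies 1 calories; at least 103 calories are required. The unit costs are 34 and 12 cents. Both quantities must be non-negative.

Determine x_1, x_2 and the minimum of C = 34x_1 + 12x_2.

x_1 = 10, x_2 = 13, minimum C = 496

Feasible corners and C = 34x_1 + 12x_2:
  (0, 103) → C = 1236
  (36, 0) → C = 1224
  (10, 13) → C = 496
The feasible region is unbounded (it extends along (0, 1), (1, 0)), but C strictly increases along every unbounded feasible direction, so there is no improving ray and the minimum is attained at a vertex.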